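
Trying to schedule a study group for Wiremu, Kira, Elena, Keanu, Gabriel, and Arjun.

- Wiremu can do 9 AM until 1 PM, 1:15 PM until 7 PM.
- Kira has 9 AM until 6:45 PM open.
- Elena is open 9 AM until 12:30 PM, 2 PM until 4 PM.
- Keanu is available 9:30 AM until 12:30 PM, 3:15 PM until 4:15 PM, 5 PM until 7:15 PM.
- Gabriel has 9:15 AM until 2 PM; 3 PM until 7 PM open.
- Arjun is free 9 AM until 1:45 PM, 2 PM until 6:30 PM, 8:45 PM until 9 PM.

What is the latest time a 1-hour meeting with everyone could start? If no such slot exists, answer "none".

Wiremu ∩ Kira: 09:00-13:00, 13:15-18:45.
Wiremu ∩ Kira ∩ Elena: 09:00-12:30, 14:00-16:00.
Wiremu ∩ Kira ∩ Elena ∩ Keanu: 09:30-12:30, 15:15-16:00.
Wiremu ∩ Kira ∩ Elena ∩ Keanu ∩ Gabriel: 09:30-12:30, 15:15-16:00.
Wiremu ∩ Kira ∩ Elena ∩ Keanu ∩ Gabriel ∩ Arjun: 09:30-12:30, 15:15-16:00.
Those are the intersection windows.
The last common window of at least 60 minutes is 09:30-12:30; a 60-minute meeting can start as late as 11:30 and still end by 12:30.

11:30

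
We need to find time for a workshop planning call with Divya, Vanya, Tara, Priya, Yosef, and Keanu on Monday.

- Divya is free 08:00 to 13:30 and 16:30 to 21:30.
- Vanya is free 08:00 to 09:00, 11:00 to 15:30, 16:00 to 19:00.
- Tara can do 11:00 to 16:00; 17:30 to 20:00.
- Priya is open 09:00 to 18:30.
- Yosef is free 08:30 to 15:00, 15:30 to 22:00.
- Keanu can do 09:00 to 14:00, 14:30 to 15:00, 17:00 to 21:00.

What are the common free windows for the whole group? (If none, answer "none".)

Divya ∩ Vanya: 08:00-09:00, 11:00-13:30, 16:30-19:00.
Divya ∩ Vanya ∩ Tara: 11:00-13:30, 17:30-19:00.
Divya ∩ Vanya ∩ Tara ∩ Priya: 11:00-13:30, 17:30-18:30.
Divya ∩ Vanya ∩ Tara ∩ Priya ∩ Yosef: 11:00-13:30, 17:30-18:30.
Divya ∩ Vanya ∩ Tara ∩ Priya ∩ Yosef ∩ Keanu: 11:00-13:30, 17:30-18:30.

11:00-13:30, 17:30-18:30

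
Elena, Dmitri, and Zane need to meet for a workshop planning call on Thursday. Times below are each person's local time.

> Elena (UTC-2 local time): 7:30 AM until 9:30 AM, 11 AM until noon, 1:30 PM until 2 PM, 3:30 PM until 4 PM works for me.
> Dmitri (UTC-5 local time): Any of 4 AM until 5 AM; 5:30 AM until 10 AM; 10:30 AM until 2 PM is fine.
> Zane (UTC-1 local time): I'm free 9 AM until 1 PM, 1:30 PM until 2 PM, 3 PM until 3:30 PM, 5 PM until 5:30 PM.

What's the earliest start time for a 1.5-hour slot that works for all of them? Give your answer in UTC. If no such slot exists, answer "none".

none

Elena in UTC: 09:30-11:30, 13:00-14:00, 15:30-16:00, 17:30-18:00 (add 2h to convert from UTC-2).
Dmitri in UTC: 09:00-10:00, 10:30-15:00, 15:30-19:00 (add 5h to convert from UTC-5).
Zane in UTC: 10:00-14:00, 14:30-15:00, 16:00-16:30, 18:00-18:30 (add 1h to convert from UTC-1).
Elena ∩ Dmitri: 09:30-10:00, 10:30-11:30, 13:00-14:00, 15:30-16:00, 17:30-18:00.
Elena ∩ Dmitri ∩ Zane: 10:30-11:30, 13:00-14:00.
So the common availability across everyone is 10:30-11:30, 13:00-14:00.
No common window is at least 90 minutes long.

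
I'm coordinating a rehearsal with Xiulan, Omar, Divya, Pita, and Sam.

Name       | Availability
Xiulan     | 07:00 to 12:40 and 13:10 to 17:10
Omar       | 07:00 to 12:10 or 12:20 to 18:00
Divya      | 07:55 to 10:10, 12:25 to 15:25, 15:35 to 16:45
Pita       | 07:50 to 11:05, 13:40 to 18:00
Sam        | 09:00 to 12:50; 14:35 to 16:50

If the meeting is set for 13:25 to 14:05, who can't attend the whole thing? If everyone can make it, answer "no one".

Pita, Sam

Xiulan: free for 13:25-14:05. Omar: free for 13:25-14:05. Divya: free for 13:25-14:05. Pita: not fully free for 13:25-14:05. Sam: not fully free for 13:25-14:05.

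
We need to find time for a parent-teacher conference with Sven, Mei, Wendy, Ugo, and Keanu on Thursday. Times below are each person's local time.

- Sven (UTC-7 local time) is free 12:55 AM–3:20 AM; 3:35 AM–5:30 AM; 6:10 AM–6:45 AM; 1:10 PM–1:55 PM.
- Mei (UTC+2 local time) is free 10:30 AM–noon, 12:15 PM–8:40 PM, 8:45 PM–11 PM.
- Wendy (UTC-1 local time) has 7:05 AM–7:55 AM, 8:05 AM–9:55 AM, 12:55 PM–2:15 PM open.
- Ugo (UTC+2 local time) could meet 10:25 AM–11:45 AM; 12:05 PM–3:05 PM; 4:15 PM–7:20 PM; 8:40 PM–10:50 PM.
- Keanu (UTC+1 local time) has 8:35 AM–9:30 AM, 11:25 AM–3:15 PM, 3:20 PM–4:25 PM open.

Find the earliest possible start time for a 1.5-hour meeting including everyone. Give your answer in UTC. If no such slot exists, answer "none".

Sven in UTC: 07:55-10:20, 10:35-12:30, 13:10-13:45, 20:10-20:55 (add 7h to convert from UTC-7).
Mei in UTC: 08:30-10:00, 10:15-18:40, 18:45-21:00 (subtract 2h to convert from UTC+2).
Wendy in UTC: 08:05-08:55, 09:05-10:55, 13:55-15:15 (add 1h to convert from UTC-1).
Ugo in UTC: 08:25-09:45, 10:05-13:05, 14:15-17:20, 18:40-20:50 (subtract 2h to convert from UTC+2).
Keanu in UTC: 07:35-08:30, 10:25-14:15, 14:20-15:25 (subtract 1h to convert from UTC+1).
Sven ∩ Mei: 08:30-10:00, 10:15-10:20, 10:35-12:30, 13:10-13:45, 20:10-20:55.
Sven ∩ Mei ∩ Wendy: 08:30-08:55, 09:05-10:00, 10:15-10:20, 10:35-10:55.
Sven ∩ Mei ∩ Wendy ∩ Ugo: 08:30-08:55, 09:05-09:45, 10:15-10:20, 10:35-10:55.
Sven ∩ Mei ∩ Wendy ∩ Ugo ∩ Keanu: 10:35-10:55.
No common window is at least 90 minutes long.

none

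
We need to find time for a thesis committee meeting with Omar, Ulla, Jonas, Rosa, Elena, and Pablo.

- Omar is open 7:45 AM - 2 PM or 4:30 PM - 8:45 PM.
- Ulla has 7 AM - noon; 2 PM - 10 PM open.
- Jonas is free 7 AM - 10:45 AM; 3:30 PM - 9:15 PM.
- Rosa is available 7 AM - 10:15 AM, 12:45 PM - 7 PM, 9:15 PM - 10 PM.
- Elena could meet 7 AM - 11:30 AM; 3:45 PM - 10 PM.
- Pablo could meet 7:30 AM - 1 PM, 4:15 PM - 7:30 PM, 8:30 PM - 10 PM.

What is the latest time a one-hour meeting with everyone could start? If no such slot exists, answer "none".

Omar ∩ Ulla: 07:45-12:00, 16:30-20:45.
Omar ∩ Ulla ∩ Jonas: 07:45-10:45, 16:30-20:45.
Omar ∩ Ulla ∩ Jonas ∩ Rosa: 07:45-10:15, 16:30-19:00.
Omar ∩ Ulla ∩ Jonas ∩ Rosa ∩ Elena: 07:45-10:15, 16:30-19:00.
Omar ∩ Ulla ∩ Jonas ∩ Rosa ∩ Elena ∩ Pablo: 07:45-10:15, 16:30-19:00.
So the common availability across everyone is 07:45-10:15, 16:30-19:00.
The last common window of at least 60 minutes is 16:30-19:00; a 60-minute meeting can start as late as 18:00 and still end by 19:00.

18:00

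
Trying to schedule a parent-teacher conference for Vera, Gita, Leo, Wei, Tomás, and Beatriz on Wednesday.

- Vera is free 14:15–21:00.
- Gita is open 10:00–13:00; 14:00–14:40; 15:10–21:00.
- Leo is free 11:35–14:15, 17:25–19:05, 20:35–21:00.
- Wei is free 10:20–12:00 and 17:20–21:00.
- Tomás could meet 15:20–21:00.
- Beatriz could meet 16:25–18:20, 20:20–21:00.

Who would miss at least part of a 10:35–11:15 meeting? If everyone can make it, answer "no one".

Beatriz, Leo, Tomás, Vera

Vera: not fully free for 10:35-11:15. Gita: free for 10:35-11:15. Leo: not fully free for 10:35-11:15. Wei: free for 10:35-11:15. Tomás: not fully free for 10:35-11:15. Beatriz: not fully free for 10:35-11:15.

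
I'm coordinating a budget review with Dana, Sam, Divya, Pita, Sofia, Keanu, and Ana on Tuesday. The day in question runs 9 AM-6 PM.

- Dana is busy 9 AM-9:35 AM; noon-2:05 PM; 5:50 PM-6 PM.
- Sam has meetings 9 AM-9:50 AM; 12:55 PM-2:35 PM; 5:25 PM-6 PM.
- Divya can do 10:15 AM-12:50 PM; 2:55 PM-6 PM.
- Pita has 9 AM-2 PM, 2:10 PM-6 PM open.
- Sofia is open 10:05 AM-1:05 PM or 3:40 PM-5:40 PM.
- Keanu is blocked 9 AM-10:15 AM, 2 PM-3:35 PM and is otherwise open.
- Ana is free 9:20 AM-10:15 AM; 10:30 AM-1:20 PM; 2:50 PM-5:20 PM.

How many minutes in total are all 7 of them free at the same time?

190

Dana free: 09:35-12:00, 14:05-17:50 (invert busy blocks within the working day).
Sam free: 09:50-12:55, 14:35-17:25 (invert busy blocks within the working day).
Divya free: 10:15-12:50, 14:55-18:00.
Pita free: 09:00-14:00, 14:10-18:00.
Sofia free: 10:05-13:05, 15:40-17:40.
Keanu free: 10:15-14:00, 15:35-18:00 (invert busy blocks within the working day).
Ana free: 09:20-10:15, 10:30-13:20, 14:50-17:20.
Dana ∩ Sam: 09:50-12:00, 14:35-17:25.
Dana ∩ Sam ∩ Divya: 10:15-12:00, 14:55-17:25.
Dana ∩ Sam ∩ Divya ∩ Pita: 10:15-12:00, 14:55-17:25.
Dana ∩ Sam ∩ Divya ∩ Pita ∩ Sofia: 10:15-12:00, 15:40-17:25.
Dana ∩ Sam ∩ Divya ∩ Pita ∩ Sofia ∩ Keanu: 10:15-12:00, 15:40-17:25.
Dana ∩ Sam ∩ Divya ∩ Pita ∩ Sofia ∩ Keanu ∩ Ana: 10:30-12:00, 15:40-17:20.
Summing the common windows: 90 + 100 = 190 minutes.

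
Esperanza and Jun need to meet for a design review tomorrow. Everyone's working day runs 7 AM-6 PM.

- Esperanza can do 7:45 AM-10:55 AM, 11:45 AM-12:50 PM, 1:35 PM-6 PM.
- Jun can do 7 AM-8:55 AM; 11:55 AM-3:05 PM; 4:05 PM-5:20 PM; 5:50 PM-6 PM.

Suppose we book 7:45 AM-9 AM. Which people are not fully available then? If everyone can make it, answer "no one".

Jun

Esperanza: free for 07:45-09:00. Jun: not fully free for 07:45-09:00.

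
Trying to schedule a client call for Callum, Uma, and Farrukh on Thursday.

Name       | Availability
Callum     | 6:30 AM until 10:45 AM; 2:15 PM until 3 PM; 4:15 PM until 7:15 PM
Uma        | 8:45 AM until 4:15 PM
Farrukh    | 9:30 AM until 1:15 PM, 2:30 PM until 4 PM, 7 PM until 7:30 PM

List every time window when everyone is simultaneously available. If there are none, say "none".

09:30-10:45, 14:30-15:00

Callum ∩ Uma: 08:45-10:45, 14:15-15:00.
Callum ∩ Uma ∩ Farrukh: 09:30-10:45, 14:30-15:00.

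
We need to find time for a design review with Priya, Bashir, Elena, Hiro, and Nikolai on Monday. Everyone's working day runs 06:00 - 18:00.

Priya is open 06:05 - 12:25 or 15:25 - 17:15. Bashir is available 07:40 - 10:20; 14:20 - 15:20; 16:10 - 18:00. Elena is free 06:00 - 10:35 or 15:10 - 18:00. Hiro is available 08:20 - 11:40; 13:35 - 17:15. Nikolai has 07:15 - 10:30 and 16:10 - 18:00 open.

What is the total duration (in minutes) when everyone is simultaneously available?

Priya ∩ Bashir: 07:40-10:20, 16:10-17:15.
Priya ∩ Bashir ∩ Elena: 07:40-10:20, 16:10-17:15.
Priya ∩ Bashir ∩ Elena ∩ Hiro: 08:20-10:20, 16:10-17:15.
Priya ∩ Bashir ∩ Elena ∩ Hiro ∩ Nikolai: 08:20-10:20, 16:10-17:15.
Summing the common windows: 120 + 65 = 185 minutes.

185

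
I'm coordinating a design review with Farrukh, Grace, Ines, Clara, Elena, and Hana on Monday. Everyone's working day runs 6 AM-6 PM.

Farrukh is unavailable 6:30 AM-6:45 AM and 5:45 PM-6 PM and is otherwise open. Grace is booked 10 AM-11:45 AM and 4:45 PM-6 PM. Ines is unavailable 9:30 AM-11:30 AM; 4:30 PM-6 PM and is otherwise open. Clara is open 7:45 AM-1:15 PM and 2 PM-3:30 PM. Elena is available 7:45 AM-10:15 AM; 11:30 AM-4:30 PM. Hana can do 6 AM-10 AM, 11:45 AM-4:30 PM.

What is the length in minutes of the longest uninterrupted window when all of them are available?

Farrukh free: 06:00-06:30, 06:45-17:45 (invert busy blocks within the working day).
Grace free: 06:00-10:00, 11:45-16:45 (invert busy blocks within the working day).
Ines free: 06:00-09:30, 11:30-16:30 (invert busy blocks within the working day).
Clara free: 07:45-13:15, 14:00-15:30.
Elena free: 07:45-10:15, 11:30-16:30.
Hana free: 06:00-10:00, 11:45-16:30.
Farrukh ∩ Grace: 06:00-06:30, 06:45-10:00, 11:45-16:45.
Farrukh ∩ Grace ∩ Ines: 06:00-06:30, 06:45-09:30, 11:45-16:30.
Farrukh ∩ Grace ∩ Ines ∩ Clara: 07:45-09:30, 11:45-13:15, 14:00-15:30.
Farrukh ∩ Grace ∩ Ines ∩ Clara ∩ Elena: 07:45-09:30, 11:45-13:15, 14:00-15:30.
Farrukh ∩ Grace ∩ Ines ∩ Clara ∩ Elena ∩ Hana: 07:45-09:30, 11:45-13:15, 14:00-15:30.
So the common availability across everyone is 07:45-09:30, 11:45-13:15, 14:00-15:30.
The longest is 07:45-09:30 at 105 minutes.

105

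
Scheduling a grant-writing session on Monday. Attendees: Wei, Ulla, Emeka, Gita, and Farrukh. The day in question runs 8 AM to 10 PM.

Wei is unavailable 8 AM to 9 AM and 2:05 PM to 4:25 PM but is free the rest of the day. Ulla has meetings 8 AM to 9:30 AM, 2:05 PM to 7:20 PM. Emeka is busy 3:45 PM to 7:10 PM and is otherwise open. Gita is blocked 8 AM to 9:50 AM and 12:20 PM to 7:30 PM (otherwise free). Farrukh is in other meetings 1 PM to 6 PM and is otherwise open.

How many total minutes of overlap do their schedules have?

Wei free: 09:00-14:05, 16:25-22:00 (invert busy blocks within the working day).
Ulla free: 09:30-14:05, 19:20-22:00 (invert busy blocks within the working day).
Emeka free: 08:00-15:45, 19:10-22:00 (invert busy blocks within the working day).
Gita free: 09:50-12:20, 19:30-22:00 (invert busy blocks within the working day).
Farrukh free: 08:00-13:00, 18:00-22:00 (invert busy blocks within the working day).
Wei ∩ Ulla: 09:30-14:05, 19:20-22:00.
Wei ∩ Ulla ∩ Emeka: 09:30-14:05, 19:20-22:00.
Wei ∩ Ulla ∩ Emeka ∩ Gita: 09:50-12:20, 19:30-22:00.
Wei ∩ Ulla ∩ Emeka ∩ Gita ∩ Farrukh: 09:50-12:20, 19:30-22:00.
So the common availability across everyone is 09:50-12:20, 19:30-22:00.
Summing the common windows: 150 + 150 = 300 minutes.

300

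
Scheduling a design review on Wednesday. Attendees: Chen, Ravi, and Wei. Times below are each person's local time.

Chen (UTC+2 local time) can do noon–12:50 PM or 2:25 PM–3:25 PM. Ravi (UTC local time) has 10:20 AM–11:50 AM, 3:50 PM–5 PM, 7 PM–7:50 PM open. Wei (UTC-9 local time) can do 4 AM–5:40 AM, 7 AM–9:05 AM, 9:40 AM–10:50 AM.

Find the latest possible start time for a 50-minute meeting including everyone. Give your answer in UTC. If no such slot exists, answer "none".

Chen in UTC: 10:00-10:50, 12:25-13:25 (subtract 2h to convert from UTC+2).
Ravi in UTC: 10:20-11:50, 15:50-17:00, 19:00-19:50.
Wei in UTC: 13:00-14:40, 16:00-18:05, 18:40-19:50 (add 9h to convert from UTC-9).
Chen ∩ Ravi: 10:20-10:50.
Chen ∩ Ravi ∩ Wei: ∅.
There is no time when everyone is free.
No common window is at least 50 minutes long.

none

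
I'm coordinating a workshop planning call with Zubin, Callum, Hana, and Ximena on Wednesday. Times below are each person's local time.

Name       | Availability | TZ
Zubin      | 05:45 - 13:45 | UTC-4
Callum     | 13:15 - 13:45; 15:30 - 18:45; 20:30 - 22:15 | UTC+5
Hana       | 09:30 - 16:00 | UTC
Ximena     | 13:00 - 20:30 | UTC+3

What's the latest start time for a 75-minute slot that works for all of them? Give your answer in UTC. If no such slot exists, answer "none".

12:30

Zubin in UTC: 09:45-17:45 (add 4h to convert from UTC-4).
Callum in UTC: 08:15-08:45, 10:30-13:45, 15:30-17:15 (subtract 5h to convert from UTC+5).
Hana in UTC: 09:30-16:00.
Ximena in UTC: 10:00-17:30 (subtract 3h to convert from UTC+3).
Zubin ∩ Callum: 10:30-13:45, 15:30-17:15.
Zubin ∩ Callum ∩ Hana: 10:30-13:45, 15:30-16:00.
Zubin ∩ Callum ∩ Hana ∩ Ximena: 10:30-13:45, 15:30-16:00.
The last common window of at least 75 minutes is 10:30-13:45; a 75-minute meeting can start as late as 12:30 and still end by 13:45.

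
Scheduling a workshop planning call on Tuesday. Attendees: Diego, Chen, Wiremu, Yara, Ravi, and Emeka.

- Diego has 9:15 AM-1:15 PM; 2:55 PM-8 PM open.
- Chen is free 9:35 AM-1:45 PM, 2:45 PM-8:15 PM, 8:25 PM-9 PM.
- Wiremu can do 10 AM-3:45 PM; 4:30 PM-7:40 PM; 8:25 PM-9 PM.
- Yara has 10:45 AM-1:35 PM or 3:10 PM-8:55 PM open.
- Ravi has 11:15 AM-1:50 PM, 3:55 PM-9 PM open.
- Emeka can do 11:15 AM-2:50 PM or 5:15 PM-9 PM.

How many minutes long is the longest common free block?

Diego ∩ Chen: 09:35-13:15, 14:55-20:00.
Diego ∩ Chen ∩ Wiremu: 10:00-13:15, 14:55-15:45, 16:30-19:40.
Diego ∩ Chen ∩ Wiremu ∩ Yara: 10:45-13:15, 15:10-15:45, 16:30-19:40.
Diego ∩ Chen ∩ Wiremu ∩ Yara ∩ Ravi: 11:15-13:15, 16:30-19:40.
Diego ∩ Chen ∩ Wiremu ∩ Yara ∩ Ravi ∩ Emeka: 11:15-13:15, 17:15-19:40.
The longest is 17:15-19:40 at 145 minutes.

145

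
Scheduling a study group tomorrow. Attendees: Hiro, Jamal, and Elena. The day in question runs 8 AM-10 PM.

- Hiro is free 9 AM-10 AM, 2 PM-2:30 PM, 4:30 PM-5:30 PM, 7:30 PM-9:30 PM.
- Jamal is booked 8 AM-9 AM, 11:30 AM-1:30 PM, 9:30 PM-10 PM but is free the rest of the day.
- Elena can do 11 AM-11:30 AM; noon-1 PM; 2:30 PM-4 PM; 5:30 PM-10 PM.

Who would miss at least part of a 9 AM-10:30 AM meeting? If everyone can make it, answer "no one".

Elena, Hiro

Hiro free: 09:00-10:00, 14:00-14:30, 16:30-17:30, 19:30-21:30.
Jamal free: 09:00-11:30, 13:30-21:30 (invert busy blocks within the working day).
Elena free: 11:00-11:30, 12:00-13:00, 14:30-16:00, 17:30-22:00.
Hiro: not fully free for 09:00-10:30. Jamal: free for 09:00-10:30. Elena: not fully free for 09:00-10:30.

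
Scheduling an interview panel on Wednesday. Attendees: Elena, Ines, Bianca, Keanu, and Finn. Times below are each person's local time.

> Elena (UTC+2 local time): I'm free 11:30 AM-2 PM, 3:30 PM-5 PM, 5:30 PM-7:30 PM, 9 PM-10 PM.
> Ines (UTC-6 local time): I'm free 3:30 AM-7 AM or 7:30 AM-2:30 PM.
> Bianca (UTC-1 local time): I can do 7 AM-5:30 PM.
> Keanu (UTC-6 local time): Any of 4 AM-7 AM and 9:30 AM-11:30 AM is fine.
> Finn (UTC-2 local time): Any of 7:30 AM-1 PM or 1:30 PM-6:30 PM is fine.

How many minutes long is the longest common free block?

120

Elena in UTC: 09:30-12:00, 13:30-15:00, 15:30-17:30, 19:00-20:00 (subtract 2h to convert from UTC+2).
Ines in UTC: 09:30-13:00, 13:30-20:30 (add 6h to convert from UTC-6).
Bianca in UTC: 08:00-18:30 (add 1h to convert from UTC-1).
Keanu in UTC: 10:00-13:00, 15:30-17:30 (add 6h to convert from UTC-6).
Finn in UTC: 09:30-15:00, 15:30-20:30 (add 2h to convert from UTC-2).
Elena ∩ Ines: 09:30-12:00, 13:30-15:00, 15:30-17:30, 19:00-20:00.
Elena ∩ Ines ∩ Bianca: 09:30-12:00, 13:30-15:00, 15:30-17:30.
Elena ∩ Ines ∩ Bianca ∩ Keanu: 10:00-12:00, 15:30-17:30.
Elena ∩ Ines ∩ Bianca ∩ Keanu ∩ Finn: 10:00-12:00, 15:30-17:30.
The longest is 10:00-12:00 at 120 minutes.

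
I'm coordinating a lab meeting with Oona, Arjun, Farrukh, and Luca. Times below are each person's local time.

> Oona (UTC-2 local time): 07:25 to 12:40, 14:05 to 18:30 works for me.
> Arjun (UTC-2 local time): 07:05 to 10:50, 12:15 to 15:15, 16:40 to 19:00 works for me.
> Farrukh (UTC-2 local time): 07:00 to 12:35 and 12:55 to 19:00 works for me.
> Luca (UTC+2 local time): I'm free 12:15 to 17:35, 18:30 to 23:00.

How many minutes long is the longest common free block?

155

Oona in UTC: 09:25-14:40, 16:05-20:30 (add 2h to convert from UTC-2).
Arjun in UTC: 09:05-12:50, 14:15-17:15, 18:40-21:00 (add 2h to convert from UTC-2).
Farrukh in UTC: 09:00-14:35, 14:55-21:00 (add 2h to convert from UTC-2).
Luca in UTC: 10:15-15:35, 16:30-21:00 (subtract 2h to convert from UTC+2).
Oona ∩ Arjun: 09:25-12:50, 14:15-14:40, 16:05-17:15, 18:40-20:30.
Oona ∩ Arjun ∩ Farrukh: 09:25-12:50, 14:15-14:35, 16:05-17:15, 18:40-20:30.
Oona ∩ Arjun ∩ Farrukh ∩ Luca: 10:15-12:50, 14:15-14:35, 16:30-17:15, 18:40-20:30.
The longest is 10:15-12:50 at 155 minutes.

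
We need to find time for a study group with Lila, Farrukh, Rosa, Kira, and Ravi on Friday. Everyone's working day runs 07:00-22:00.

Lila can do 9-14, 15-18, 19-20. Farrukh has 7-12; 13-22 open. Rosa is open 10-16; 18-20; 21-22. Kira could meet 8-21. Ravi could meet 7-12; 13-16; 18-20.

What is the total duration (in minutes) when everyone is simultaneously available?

300

Lila ∩ Farrukh: 09:00-12:00, 13:00-14:00, 15:00-18:00, 19:00-20:00.
Lila ∩ Farrukh ∩ Rosa: 10:00-12:00, 13:00-14:00, 15:00-16:00, 19:00-20:00.
Lila ∩ Farrukh ∩ Rosa ∩ Kira: 10:00-12:00, 13:00-14:00, 15:00-16:00, 19:00-20:00.
Lila ∩ Farrukh ∩ Rosa ∩ Kira ∩ Ravi: 10:00-12:00, 13:00-14:00, 15:00-16:00, 19:00-20:00.
Summing the common windows: 120 + 60 + 60 + 60 = 300 minutes.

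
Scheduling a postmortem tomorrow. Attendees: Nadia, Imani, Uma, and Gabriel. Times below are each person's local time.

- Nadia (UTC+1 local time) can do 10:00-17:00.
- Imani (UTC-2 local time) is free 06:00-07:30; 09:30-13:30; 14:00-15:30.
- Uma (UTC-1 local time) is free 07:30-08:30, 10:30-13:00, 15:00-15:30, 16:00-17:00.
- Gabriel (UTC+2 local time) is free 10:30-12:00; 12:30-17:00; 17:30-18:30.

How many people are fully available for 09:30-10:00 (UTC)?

2

Nadia in UTC: 09:00-16:00 (subtract 1h to convert from UTC+1).
Imani in UTC: 08:00-09:30, 11:30-15:30, 16:00-17:30 (add 2h to convert from UTC-2).
Uma in UTC: 08:30-09:30, 11:30-14:00, 16:00-16:30, 17:00-18:00 (add 1h to convert from UTC-1).
Gabriel in UTC: 08:30-10:00, 10:30-15:00, 15:30-16:30 (subtract 2h to convert from UTC+2).
Nadia and Gabriel can make the full 09:30-10:00 slot — that's 2.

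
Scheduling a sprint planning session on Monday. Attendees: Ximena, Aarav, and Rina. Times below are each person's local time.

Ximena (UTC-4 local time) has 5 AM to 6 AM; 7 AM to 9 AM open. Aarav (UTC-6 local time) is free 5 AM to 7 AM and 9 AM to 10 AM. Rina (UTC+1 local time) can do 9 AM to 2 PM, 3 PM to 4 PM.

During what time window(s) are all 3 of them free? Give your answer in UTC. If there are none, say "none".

Ximena in UTC: 09:00-10:00, 11:00-13:00 (add 4h to convert from UTC-4).
Aarav in UTC: 11:00-13:00, 15:00-16:00 (add 6h to convert from UTC-6).
Rina in UTC: 08:00-13:00, 14:00-15:00 (subtract 1h to convert from UTC+1).
Ximena ∩ Aarav: 11:00-13:00.
Ximena ∩ Aarav ∩ Rina: 11:00-13:00.
Those are the intersection windows.

11:00-13:00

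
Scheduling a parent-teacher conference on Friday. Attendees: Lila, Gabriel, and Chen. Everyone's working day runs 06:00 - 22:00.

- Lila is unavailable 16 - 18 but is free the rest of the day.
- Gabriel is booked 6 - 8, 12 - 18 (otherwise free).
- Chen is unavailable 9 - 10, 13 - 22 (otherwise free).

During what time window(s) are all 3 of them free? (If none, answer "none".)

Lila free: 06:00-16:00, 18:00-22:00 (invert busy blocks within the working day).
Gabriel free: 08:00-12:00, 18:00-22:00 (invert busy blocks within the working day).
Chen free: 06:00-09:00, 10:00-13:00 (invert busy blocks within the working day).
Lila ∩ Gabriel: 08:00-12:00, 18:00-22:00.
Lila ∩ Gabriel ∩ Chen: 08:00-09:00, 10:00-12:00.
Those are the intersection windows.

08:00-09:00, 10:00-12:00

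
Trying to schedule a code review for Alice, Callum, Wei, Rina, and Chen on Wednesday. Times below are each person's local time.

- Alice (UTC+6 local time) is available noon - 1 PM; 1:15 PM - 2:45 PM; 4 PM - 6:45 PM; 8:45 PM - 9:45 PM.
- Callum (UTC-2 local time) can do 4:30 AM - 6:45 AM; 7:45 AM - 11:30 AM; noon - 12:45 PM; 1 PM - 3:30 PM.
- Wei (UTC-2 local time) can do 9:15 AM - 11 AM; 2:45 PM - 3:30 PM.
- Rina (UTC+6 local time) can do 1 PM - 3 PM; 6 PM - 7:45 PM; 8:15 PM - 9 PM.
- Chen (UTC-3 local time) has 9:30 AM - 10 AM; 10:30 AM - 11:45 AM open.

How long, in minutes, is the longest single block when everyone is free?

Alice in UTC: 06:00-07:00, 07:15-08:45, 10:00-12:45, 14:45-15:45 (subtract 6h to convert from UTC+6).
Callum in UTC: 06:30-08:45, 09:45-13:30, 14:00-14:45, 15:00-17:30 (add 2h to convert from UTC-2).
Wei in UTC: 11:15-13:00, 16:45-17:30 (add 2h to convert from UTC-2).
Rina in UTC: 07:00-09:00, 12:00-13:45, 14:15-15:00 (subtract 6h to convert from UTC+6).
Chen in UTC: 12:30-13:00, 13:30-14:45 (add 3h to convert from UTC-3).
Alice ∩ Callum: 06:30-07:00, 07:15-08:45, 10:00-12:45, 15:00-15:45.
Alice ∩ Callum ∩ Wei: 11:15-12:45.
Alice ∩ Callum ∩ Wei ∩ Rina: 12:00-12:45.
Alice ∩ Callum ∩ Wei ∩ Rina ∩ Chen: 12:30-12:45.
The longest is 12:30-12:45 at 15 minutes.

15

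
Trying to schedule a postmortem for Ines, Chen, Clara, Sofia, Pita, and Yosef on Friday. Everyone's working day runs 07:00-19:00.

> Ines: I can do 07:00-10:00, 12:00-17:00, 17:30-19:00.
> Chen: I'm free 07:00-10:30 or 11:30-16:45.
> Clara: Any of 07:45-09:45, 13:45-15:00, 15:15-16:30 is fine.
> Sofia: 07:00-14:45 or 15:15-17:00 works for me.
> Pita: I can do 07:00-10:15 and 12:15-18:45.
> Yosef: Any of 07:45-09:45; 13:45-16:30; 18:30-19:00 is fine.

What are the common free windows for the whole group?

07:45-09:45, 13:45-14:45, 15:15-16:30

Ines ∩ Chen: 07:00-10:00, 12:00-16:45.
Ines ∩ Chen ∩ Clara: 07:45-09:45, 13:45-15:00, 15:15-16:30.
Ines ∩ Chen ∩ Clara ∩ Sofia: 07:45-09:45, 13:45-14:45, 15:15-16:30.
Ines ∩ Chen ∩ Clara ∩ Sofia ∩ Pita: 07:45-09:45, 13:45-14:45, 15:15-16:30.
Ines ∩ Chen ∩ Clara ∩ Sofia ∩ Pita ∩ Yosef: 07:45-09:45, 13:45-14:45, 15:15-16:30.
So the common availability across everyone is 07:45-09:45, 13:45-14:45, 15:15-16:30.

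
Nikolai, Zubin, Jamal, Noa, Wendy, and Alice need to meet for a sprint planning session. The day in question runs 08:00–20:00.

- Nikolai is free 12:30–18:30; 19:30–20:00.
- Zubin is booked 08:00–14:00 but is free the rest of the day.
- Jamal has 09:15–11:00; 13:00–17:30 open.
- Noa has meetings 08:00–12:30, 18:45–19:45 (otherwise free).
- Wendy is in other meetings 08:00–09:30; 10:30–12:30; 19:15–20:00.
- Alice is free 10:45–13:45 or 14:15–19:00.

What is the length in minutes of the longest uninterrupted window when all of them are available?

Nikolai free: 12:30-18:30, 19:30-20:00.
Zubin free: 14:00-20:00 (invert busy blocks within the working day).
Jamal free: 09:15-11:00, 13:00-17:30.
Noa free: 12:30-18:45, 19:45-20:00 (invert busy blocks within the working day).
Wendy free: 09:30-10:30, 12:30-19:15 (invert busy blocks within the working day).
Alice free: 10:45-13:45, 14:15-19:00.
Nikolai ∩ Zubin: 14:00-18:30, 19:30-20:00.
Nikolai ∩ Zubin ∩ Jamal: 14:00-17:30.
Nikolai ∩ Zubin ∩ Jamal ∩ Noa: 14:00-17:30.
Nikolai ∩ Zubin ∩ Jamal ∩ Noa ∩ Wendy: 14:00-17:30.
Nikolai ∩ Zubin ∩ Jamal ∩ Noa ∩ Wendy ∩ Alice: 14:15-17:30.
The longest is 14:15-17:30 at 195 minutes.

195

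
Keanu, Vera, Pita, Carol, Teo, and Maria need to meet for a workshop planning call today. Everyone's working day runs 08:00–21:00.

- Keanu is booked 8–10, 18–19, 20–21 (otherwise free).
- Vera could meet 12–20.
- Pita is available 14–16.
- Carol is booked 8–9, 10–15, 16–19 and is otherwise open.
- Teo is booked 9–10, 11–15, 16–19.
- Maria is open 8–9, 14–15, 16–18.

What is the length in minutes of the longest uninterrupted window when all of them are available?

0

Keanu free: 10:00-18:00, 19:00-20:00 (invert busy blocks within the working day).
Vera free: 12:00-20:00.
Pita free: 14:00-16:00.
Carol free: 09:00-10:00, 15:00-16:00, 19:00-21:00 (invert busy blocks within the working day).
Teo free: 08:00-09:00, 10:00-11:00, 15:00-16:00, 19:00-21:00 (invert busy blocks within the working day).
Maria free: 08:00-09:00, 14:00-15:00, 16:00-18:00.
Keanu ∩ Vera: 12:00-18:00, 19:00-20:00.
Keanu ∩ Vera ∩ Pita: 14:00-16:00.
Keanu ∩ Vera ∩ Pita ∩ Carol: 15:00-16:00.
Keanu ∩ Vera ∩ Pita ∩ Carol ∩ Teo: 15:00-16:00.
Keanu ∩ Vera ∩ Pita ∩ Carol ∩ Teo ∩ Maria: ∅.
There is no time when everyone is free.
No common window exists, so the longest block is 0 minutes.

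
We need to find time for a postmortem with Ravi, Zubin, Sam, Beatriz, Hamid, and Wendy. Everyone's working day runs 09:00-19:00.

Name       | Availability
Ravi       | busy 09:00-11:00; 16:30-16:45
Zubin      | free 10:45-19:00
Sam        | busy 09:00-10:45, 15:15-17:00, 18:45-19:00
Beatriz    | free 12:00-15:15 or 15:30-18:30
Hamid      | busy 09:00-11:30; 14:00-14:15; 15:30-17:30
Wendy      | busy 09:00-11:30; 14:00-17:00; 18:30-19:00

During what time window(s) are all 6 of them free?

12:00-14:00, 17:30-18:30

Ravi free: 11:00-16:30, 16:45-19:00 (invert busy blocks within the working day).
Zubin free: 10:45-19:00.
Sam free: 10:45-15:15, 17:00-18:45 (invert busy blocks within the working day).
Beatriz free: 12:00-15:15, 15:30-18:30.
Hamid free: 11:30-14:00, 14:15-15:30, 17:30-19:00 (invert busy blocks within the working day).
Wendy free: 11:30-14:00, 17:00-18:30 (invert busy blocks within the working day).
Ravi ∩ Zubin: 11:00-16:30, 16:45-19:00.
Ravi ∩ Zubin ∩ Sam: 11:00-15:15, 17:00-18:45.
Ravi ∩ Zubin ∩ Sam ∩ Beatriz: 12:00-15:15, 17:00-18:30.
Ravi ∩ Zubin ∩ Sam ∩ Beatriz ∩ Hamid: 12:00-14:00, 14:15-15:15, 17:30-18:30.
Ravi ∩ Zubin ∩ Sam ∩ Beatriz ∩ Hamid ∩ Wendy: 12:00-14:00, 17:30-18:30.
So the common availability across everyone is 12:00-14:00, 17:30-18:30.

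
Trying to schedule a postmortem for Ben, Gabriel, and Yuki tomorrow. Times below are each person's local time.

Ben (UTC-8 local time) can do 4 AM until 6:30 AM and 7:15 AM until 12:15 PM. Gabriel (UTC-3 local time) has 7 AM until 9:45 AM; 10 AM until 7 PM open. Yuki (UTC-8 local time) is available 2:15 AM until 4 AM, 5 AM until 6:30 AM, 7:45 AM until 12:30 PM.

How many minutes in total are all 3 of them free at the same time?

360

Ben in UTC: 12:00-14:30, 15:15-20:15 (add 8h to convert from UTC-8).
Gabriel in UTC: 10:00-12:45, 13:00-22:00 (add 3h to convert from UTC-3).
Yuki in UTC: 10:15-12:00, 13:00-14:30, 15:45-20:30 (add 8h to convert from UTC-8).
Ben ∩ Gabriel: 12:00-12:45, 13:00-14:30, 15:15-20:15.
Ben ∩ Gabriel ∩ Yuki: 13:00-14:30, 15:45-20:15.
Summing the common windows: 90 + 270 = 360 minutes.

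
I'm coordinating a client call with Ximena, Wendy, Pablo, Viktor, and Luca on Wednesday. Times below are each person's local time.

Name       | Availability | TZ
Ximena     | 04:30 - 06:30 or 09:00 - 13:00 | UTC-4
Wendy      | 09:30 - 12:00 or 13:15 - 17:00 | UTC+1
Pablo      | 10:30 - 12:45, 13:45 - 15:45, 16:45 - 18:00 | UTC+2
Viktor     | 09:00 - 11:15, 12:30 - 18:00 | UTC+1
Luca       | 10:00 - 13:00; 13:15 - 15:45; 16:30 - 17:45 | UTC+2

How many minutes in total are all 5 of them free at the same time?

Ximena in UTC: 08:30-10:30, 13:00-17:00 (add 4h to convert from UTC-4).
Wendy in UTC: 08:30-11:00, 12:15-16:00 (subtract 1h to convert from UTC+1).
Pablo in UTC: 08:30-10:45, 11:45-13:45, 14:45-16:00 (subtract 2h to convert from UTC+2).
Viktor in UTC: 08:00-10:15, 11:30-17:00 (subtract 1h to convert from UTC+1).
Luca in UTC: 08:00-11:00, 11:15-13:45, 14:30-15:45 (subtract 2h to convert from UTC+2).
Ximena ∩ Wendy: 08:30-10:30, 13:00-16:00.
Ximena ∩ Wendy ∩ Pablo: 08:30-10:30, 13:00-13:45, 14:45-16:00.
Ximena ∩ Wendy ∩ Pablo ∩ Viktor: 08:30-10:15, 13:00-13:45, 14:45-16:00.
Ximena ∩ Wendy ∩ Pablo ∩ Viktor ∩ Luca: 08:30-10:15, 13:00-13:45, 14:45-15:45.
Summing the common windows: 105 + 45 + 60 = 210 minutes.

210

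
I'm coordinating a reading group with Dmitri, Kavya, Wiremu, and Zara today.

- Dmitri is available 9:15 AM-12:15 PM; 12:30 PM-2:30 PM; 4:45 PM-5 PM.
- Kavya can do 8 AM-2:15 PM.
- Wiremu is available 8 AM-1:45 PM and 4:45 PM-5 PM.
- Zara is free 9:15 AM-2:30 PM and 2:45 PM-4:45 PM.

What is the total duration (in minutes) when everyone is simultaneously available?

255

Dmitri ∩ Kavya: 09:15-12:15, 12:30-14:15.
Dmitri ∩ Kavya ∩ Wiremu: 09:15-12:15, 12:30-13:45.
Dmitri ∩ Kavya ∩ Wiremu ∩ Zara: 09:15-12:15, 12:30-13:45.
So the common availability across everyone is 09:15-12:15, 12:30-13:45.
Summing the common windows: 180 + 75 = 255 minutes.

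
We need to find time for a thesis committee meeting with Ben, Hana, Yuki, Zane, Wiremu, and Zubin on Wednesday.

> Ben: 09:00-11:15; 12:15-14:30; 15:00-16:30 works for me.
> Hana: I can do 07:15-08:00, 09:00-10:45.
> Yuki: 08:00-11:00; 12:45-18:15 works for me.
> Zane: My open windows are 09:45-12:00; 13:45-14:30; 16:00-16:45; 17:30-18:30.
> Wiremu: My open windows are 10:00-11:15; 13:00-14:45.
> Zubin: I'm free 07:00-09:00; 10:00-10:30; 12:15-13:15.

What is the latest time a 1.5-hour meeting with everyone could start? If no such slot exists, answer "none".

none

Ben ∩ Hana: 09:00-10:45.
Ben ∩ Hana ∩ Yuki: 09:00-10:45.
Ben ∩ Hana ∩ Yuki ∩ Zane: 09:45-10:45.
Ben ∩ Hana ∩ Yuki ∩ Zane ∩ Wiremu: 10:00-10:45.
Ben ∩ Hana ∩ Yuki ∩ Zane ∩ Wiremu ∩ Zubin: 10:00-10:30.
No common window is at least 90 minutes long.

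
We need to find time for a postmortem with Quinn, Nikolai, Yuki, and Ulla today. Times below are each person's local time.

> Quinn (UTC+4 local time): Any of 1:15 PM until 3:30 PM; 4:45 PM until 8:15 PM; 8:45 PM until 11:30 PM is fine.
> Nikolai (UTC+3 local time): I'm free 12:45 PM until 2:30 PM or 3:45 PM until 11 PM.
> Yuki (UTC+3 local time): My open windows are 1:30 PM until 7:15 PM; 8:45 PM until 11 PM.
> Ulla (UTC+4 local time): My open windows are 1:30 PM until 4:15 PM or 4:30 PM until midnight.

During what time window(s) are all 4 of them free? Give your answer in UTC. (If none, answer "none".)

10:30-11:30, 12:45-16:15, 17:45-19:30

Quinn in UTC: 09:15-11:30, 12:45-16:15, 16:45-19:30 (subtract 4h to convert from UTC+4).
Nikolai in UTC: 09:45-11:30, 12:45-20:00 (subtract 3h to convert from UTC+3).
Yuki in UTC: 10:30-16:15, 17:45-20:00 (subtract 3h to convert from UTC+3).
Ulla in UTC: 09:30-12:15, 12:30-20:00 (subtract 4h to convert from UTC+4).
Quinn ∩ Nikolai: 09:45-11:30, 12:45-16:15, 16:45-19:30.
Quinn ∩ Nikolai ∩ Yuki: 10:30-11:30, 12:45-16:15, 17:45-19:30.
Quinn ∩ Nikolai ∩ Yuki ∩ Ulla: 10:30-11:30, 12:45-16:15, 17:45-19:30.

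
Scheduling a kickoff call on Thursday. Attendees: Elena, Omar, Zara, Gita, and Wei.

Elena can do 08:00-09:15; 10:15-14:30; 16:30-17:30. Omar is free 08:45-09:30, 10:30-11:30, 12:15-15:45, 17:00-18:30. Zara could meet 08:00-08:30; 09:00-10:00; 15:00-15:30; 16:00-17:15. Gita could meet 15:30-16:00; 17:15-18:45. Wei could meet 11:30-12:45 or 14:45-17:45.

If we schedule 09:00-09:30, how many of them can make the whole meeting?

Omar and Zara can make the full 09:00-09:30 slot — that's 2.

2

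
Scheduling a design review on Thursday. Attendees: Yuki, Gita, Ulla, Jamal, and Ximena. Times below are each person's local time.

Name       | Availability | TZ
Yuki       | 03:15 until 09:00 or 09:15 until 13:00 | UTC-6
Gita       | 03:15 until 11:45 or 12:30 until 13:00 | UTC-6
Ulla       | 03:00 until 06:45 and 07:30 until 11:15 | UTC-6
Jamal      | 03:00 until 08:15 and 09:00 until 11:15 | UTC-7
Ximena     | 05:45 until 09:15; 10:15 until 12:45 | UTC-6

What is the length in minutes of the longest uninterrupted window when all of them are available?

90

Yuki in UTC: 09:15-15:00, 15:15-19:00 (add 6h to convert from UTC-6).
Gita in UTC: 09:15-17:45, 18:30-19:00 (add 6h to convert from UTC-6).
Ulla in UTC: 09:00-12:45, 13:30-17:15 (add 6h to convert from UTC-6).
Jamal in UTC: 10:00-15:15, 16:00-18:15 (add 7h to convert from UTC-7).
Ximena in UTC: 11:45-15:15, 16:15-18:45 (add 6h to convert from UTC-6).
Yuki ∩ Gita: 09:15-15:00, 15:15-17:45, 18:30-19:00.
Yuki ∩ Gita ∩ Ulla: 09:15-12:45, 13:30-15:00, 15:15-17:15.
Yuki ∩ Gita ∩ Ulla ∩ Jamal: 10:00-12:45, 13:30-15:00, 16:00-17:15.
Yuki ∩ Gita ∩ Ulla ∩ Jamal ∩ Ximena: 11:45-12:45, 13:30-15:00, 16:15-17:15.
The longest is 13:30-15:00 at 90 minutes.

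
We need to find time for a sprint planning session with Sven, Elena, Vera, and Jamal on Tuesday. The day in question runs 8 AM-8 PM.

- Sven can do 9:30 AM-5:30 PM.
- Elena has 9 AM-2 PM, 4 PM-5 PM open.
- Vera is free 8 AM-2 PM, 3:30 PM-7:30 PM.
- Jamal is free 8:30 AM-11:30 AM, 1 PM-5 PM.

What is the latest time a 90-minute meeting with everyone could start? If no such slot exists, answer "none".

Sven ∩ Elena: 09:30-14:00, 16:00-17:00.
Sven ∩ Elena ∩ Vera: 09:30-14:00, 16:00-17:00.
Sven ∩ Elena ∩ Vera ∩ Jamal: 09:30-11:30, 13:00-14:00, 16:00-17:00.
Those are the intersection windows.
The last common window of at least 90 minutes is 09:30-11:30; a 90-minute meeting can start as late as 10:00 and still end by 11:30.

10:00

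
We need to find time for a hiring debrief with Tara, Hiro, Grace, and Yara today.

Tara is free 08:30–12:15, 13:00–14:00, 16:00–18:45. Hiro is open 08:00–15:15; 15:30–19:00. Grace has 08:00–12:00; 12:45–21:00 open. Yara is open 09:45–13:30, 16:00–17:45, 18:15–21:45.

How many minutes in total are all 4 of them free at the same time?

Tara ∩ Hiro: 08:30-12:15, 13:00-14:00, 16:00-18:45.
Tara ∩ Hiro ∩ Grace: 08:30-12:00, 13:00-14:00, 16:00-18:45.
Tara ∩ Hiro ∩ Grace ∩ Yara: 09:45-12:00, 13:00-13:30, 16:00-17:45, 18:15-18:45.
Those are the intersection windows.
Summing the common windows: 135 + 30 + 105 + 30 = 300 minutes.

300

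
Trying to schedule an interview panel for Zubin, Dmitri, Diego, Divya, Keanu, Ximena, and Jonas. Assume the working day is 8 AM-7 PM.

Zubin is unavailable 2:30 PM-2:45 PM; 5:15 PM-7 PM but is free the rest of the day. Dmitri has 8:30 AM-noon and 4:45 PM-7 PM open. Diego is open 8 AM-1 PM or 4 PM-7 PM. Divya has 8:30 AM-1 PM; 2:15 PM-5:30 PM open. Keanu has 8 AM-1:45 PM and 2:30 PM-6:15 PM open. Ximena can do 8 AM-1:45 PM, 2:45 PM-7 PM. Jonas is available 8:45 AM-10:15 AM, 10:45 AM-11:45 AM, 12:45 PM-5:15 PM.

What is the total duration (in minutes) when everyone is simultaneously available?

Zubin free: 08:00-14:30, 14:45-17:15 (invert busy blocks within the working day).
Dmitri free: 08:30-12:00, 16:45-19:00.
Diego free: 08:00-13:00, 16:00-19:00.
Divya free: 08:30-13:00, 14:15-17:30.
Keanu free: 08:00-13:45, 14:30-18:15.
Ximena free: 08:00-13:45, 14:45-19:00.
Jonas free: 08:45-10:15, 10:45-11:45, 12:45-17:15.
Zubin ∩ Dmitri: 08:30-12:00, 16:45-17:15.
Zubin ∩ Dmitri ∩ Diego: 08:30-12:00, 16:45-17:15.
Zubin ∩ Dmitri ∩ Diego ∩ Divya: 08:30-12:00, 16:45-17:15.
Zubin ∩ Dmitri ∩ Diego ∩ Divya ∩ Keanu: 08:30-12:00, 16:45-17:15.
Zubin ∩ Dmitri ∩ Diego ∩ Divya ∩ Keanu ∩ Ximena: 08:30-12:00, 16:45-17:15.
Zubin ∩ Dmitri ∩ Diego ∩ Divya ∩ Keanu ∩ Ximena ∩ Jonas: 08:45-10:15, 10:45-11:45, 16:45-17:15.
Summing the common windows: 90 + 60 + 30 = 180 minutes.

180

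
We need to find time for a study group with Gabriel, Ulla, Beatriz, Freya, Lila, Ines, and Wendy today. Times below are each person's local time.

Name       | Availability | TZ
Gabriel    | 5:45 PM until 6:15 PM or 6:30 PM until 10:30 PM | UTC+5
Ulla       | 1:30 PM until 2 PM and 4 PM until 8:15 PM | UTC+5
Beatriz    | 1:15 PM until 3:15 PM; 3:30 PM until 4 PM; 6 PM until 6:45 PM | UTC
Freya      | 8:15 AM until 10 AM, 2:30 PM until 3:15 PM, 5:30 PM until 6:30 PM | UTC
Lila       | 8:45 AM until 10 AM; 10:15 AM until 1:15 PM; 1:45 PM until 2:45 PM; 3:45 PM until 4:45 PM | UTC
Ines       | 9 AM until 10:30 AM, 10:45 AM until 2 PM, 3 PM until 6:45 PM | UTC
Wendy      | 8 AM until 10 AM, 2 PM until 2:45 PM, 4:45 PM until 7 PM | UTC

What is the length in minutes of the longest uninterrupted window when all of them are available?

0

Gabriel in UTC: 12:45-13:15, 13:30-17:30 (subtract 5h to convert from UTC+5).
Ulla in UTC: 08:30-09:00, 11:00-15:15 (subtract 5h to convert from UTC+5).
Beatriz in UTC: 13:15-15:15, 15:30-16:00, 18:00-18:45.
Freya in UTC: 08:15-10:00, 14:30-15:15, 17:30-18:30.
Lila in UTC: 08:45-10:00, 10:15-13:15, 13:45-14:45, 15:45-16:45.
Ines in UTC: 09:00-10:30, 10:45-14:00, 15:00-18:45.
Wendy in UTC: 08:00-10:00, 14:00-14:45, 16:45-19:00.
Gabriel ∩ Ulla: 12:45-13:15, 13:30-15:15.
Gabriel ∩ Ulla ∩ Beatriz: 13:30-15:15.
Gabriel ∩ Ulla ∩ Beatriz ∩ Freya: 14:30-15:15.
Gabriel ∩ Ulla ∩ Beatriz ∩ Freya ∩ Lila: 14:30-14:45.
Gabriel ∩ Ulla ∩ Beatriz ∩ Freya ∩ Lila ∩ Ines: ∅.
Gabriel ∩ Ulla ∩ Beatriz ∩ Freya ∩ Lila ∩ Ines ∩ Wendy: ∅.
There is no time when everyone is free.
No common window exists, so the longest block is 0 minutes.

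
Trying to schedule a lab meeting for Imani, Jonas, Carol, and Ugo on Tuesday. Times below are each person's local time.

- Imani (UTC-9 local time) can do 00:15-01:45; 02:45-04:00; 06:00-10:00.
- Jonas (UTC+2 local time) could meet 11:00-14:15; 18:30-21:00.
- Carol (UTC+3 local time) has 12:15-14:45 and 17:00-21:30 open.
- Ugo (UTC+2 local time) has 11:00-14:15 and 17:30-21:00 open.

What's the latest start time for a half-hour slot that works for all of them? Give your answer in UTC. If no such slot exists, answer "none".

18:00

Imani in UTC: 09:15-10:45, 11:45-13:00, 15:00-19:00 (add 9h to convert from UTC-9).
Jonas in UTC: 09:00-12:15, 16:30-19:00 (subtract 2h to convert from UTC+2).
Carol in UTC: 09:15-11:45, 14:00-18:30 (subtract 3h to convert from UTC+3).
Ugo in UTC: 09:00-12:15, 15:30-19:00 (subtract 2h to convert from UTC+2).
Imani ∩ Jonas: 09:15-10:45, 11:45-12:15, 16:30-19:00.
Imani ∩ Jonas ∩ Carol: 09:15-10:45, 16:30-18:30.
Imani ∩ Jonas ∩ Carol ∩ Ugo: 09:15-10:45, 16:30-18:30.
The last common window of at least 30 minutes is 16:30-18:30; a 30-minute meeting can start as late as 18:00 and still end by 18:30.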